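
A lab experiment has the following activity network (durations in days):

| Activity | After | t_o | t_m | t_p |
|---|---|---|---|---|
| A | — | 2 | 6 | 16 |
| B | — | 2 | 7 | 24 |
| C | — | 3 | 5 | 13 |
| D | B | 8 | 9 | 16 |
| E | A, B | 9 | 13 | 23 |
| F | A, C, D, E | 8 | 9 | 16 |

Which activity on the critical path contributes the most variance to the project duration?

te_A = (2 + 4·6 + 16)/6 = 42/6 = 7; σ²_A = ((16−2)/6)² = 5.444
te_B = (2 + 4·7 + 24)/6 = 54/6 = 9; σ²_B = ((24−2)/6)² = 13.444
te_C = (3 + 4·5 + 13)/6 = 36/6 = 6; σ²_C = ((13−3)/6)² = 2.778
te_D = (8 + 4·9 + 16)/6 = 60/6 = 10; σ²_D = ((16−8)/6)² = 1.778
te_E = (9 + 4·13 + 23)/6 = 84/6 = 14; σ²_E = ((23−9)/6)² = 5.444
te_F = (8 + 4·9 + 16)/6 = 60/6 = 10; σ²_F = ((16−8)/6)² = 1.778

Forward pass:
ES_A = 0; EF_A = 7
ES_B = 0; EF_B = 9
ES_C = 0; EF_C = 6
ES_D = 9; EF_D = 9+10 = 19
ES_E = max(EF_A=7, EF_B=9) = 9; EF_E = 9+14 = 23
ES_F = max(EF_A=7, EF_C=6, EF_D=19, EF_E=23) = 23; EF_F = 23+10 = 33
Expected project duration μ = 33 days. Critical path: B → E → F.

Variances on critical path: σ²_B=13.444, σ²_E=5.444, σ²_F=1.778.
Largest is σ²_B = 13.444.

B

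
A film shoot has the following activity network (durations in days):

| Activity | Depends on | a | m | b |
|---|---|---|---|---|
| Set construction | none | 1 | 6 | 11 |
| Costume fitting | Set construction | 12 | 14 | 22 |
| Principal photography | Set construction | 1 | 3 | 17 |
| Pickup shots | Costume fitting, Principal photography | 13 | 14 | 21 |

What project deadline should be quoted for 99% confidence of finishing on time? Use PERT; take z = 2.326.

te_Set construction = (1 + 4·6 + 11)/6 = 36/6 = 6; σ²_Set construction = ((11−1)/6)² = 2.778
te_Costume fitting = (12 + 4·14 + 22)/6 = 90/6 = 15; σ²_Costume fitting = ((22−12)/6)² = 2.778
te_Principal photography = (1 + 4·3 + 17)/6 = 30/6 = 5; σ²_Principal photography = ((17−1)/6)² = 7.111
te_Pickup shots = (13 + 4·14 + 21)/6 = 90/6 = 15; σ²_Pickup shots = ((21−13)/6)² = 1.778

Forward pass:
ES_Set construction = 0; EF_Set construction = 6
ES_Costume fitting = 6; EF_Costume fitting = 6+15 = 21
ES_Principal photography = 6; EF_Principal photography = 6+5 = 11
ES_Pickup shots = max(EF_Costume fitting=21, EF_Principal photography=11) = 21; EF_Pickup shots = 21+15 = 36
Expected project duration μ = 36 days. Critical path: Set construction → Costume fitting → Pickup shots.

Variance along critical path = 2.778 + 2.778 + 1.778 = 7.333; σ = 2.708 days.
D = μ + z·σ = 36 + 2.326·2.708 = 42.3 days

42.3 days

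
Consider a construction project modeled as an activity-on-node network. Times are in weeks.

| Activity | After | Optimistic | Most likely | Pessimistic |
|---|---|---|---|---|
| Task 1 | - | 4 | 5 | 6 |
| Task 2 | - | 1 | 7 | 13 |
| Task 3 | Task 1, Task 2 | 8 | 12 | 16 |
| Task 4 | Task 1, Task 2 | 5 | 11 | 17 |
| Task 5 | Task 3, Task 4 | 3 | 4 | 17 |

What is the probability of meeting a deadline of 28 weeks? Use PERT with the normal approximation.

te_Task 1 = (4 + 4·5 + 6)/6 = 30/6 = 5; σ²_Task 1 = ((6−4)/6)² = 0.111
te_Task 2 = (1 + 4·7 + 13)/6 = 42/6 = 7; σ²_Task 2 = ((13−1)/6)² = 4.000
te_Task 3 = (8 + 4·12 + 16)/6 = 72/6 = 12; σ²_Task 3 = ((16−8)/6)² = 1.778
te_Task 4 = (5 + 4·11 + 17)/6 = 66/6 = 11; σ²_Task 4 = ((17−5)/6)² = 4.000
te_Task 5 = (3 + 4·4 + 17)/6 = 36/6 = 6; σ²_Task 5 = ((17−3)/6)² = 5.444

Forward pass:
ES_Task 1 = 0; EF_Task 1 = 5
ES_Task 2 = 0; EF_Task 2 = 7
ES_Task 3 = max(EF_Task 1=5, EF_Task 2=7) = 7; EF_Task 3 = 7+12 = 19
ES_Task 4 = max(EF_Task 1=5, EF_Task 2=7) = 7; EF_Task 4 = 7+11 = 18
ES_Task 5 = max(EF_Task 3=19, EF_Task 4=18) = 19; EF_Task 5 = 19+6 = 25
Expected project duration μ = 25 weeks. Critical path: Task 2 → Task 3 → Task 5.

Variance along critical path = 4.000 + 1.778 + 5.444 = 11.222; σ = √11.222 = 3.350 weeks.
Z = (28 − 25) / 3.350 = 0.896
P(T ≤ 28) = Φ(0.896) ≈ 0.815

0.815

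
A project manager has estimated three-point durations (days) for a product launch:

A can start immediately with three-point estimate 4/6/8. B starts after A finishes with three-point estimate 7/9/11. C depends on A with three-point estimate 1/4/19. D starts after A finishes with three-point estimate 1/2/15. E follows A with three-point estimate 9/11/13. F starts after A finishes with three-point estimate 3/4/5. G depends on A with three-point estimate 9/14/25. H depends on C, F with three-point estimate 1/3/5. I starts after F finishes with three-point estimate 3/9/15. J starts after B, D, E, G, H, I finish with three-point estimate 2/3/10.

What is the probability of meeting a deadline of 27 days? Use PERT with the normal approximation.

te_A = (4 + 4·6 + 8)/6 = 36/6 = 6; σ²_A = ((8−4)/6)² = 0.444
te_B = (7 + 4·9 + 11)/6 = 54/6 = 9; σ²_B = ((11−7)/6)² = 0.444
te_C = (1 + 4·4 + 19)/6 = 36/6 = 6; σ²_C = ((19−1)/6)² = 9.000
te_D = (1 + 4·2 + 15)/6 = 24/6 = 4; σ²_D = ((15−1)/6)² = 5.444
te_E = (9 + 4·11 + 13)/6 = 66/6 = 11; σ²_E = ((13−9)/6)² = 0.444
te_F = (3 + 4·4 + 5)/6 = 24/6 = 4; σ²_F = ((5−3)/6)² = 0.111
te_G = (9 + 4·14 + 25)/6 = 90/6 = 15; σ²_G = ((25−9)/6)² = 7.111
te_H = (1 + 4·3 + 5)/6 = 18/6 = 3; σ²_H = ((5−1)/6)² = 0.444
te_I = (3 + 4·9 + 15)/6 = 54/6 = 9; σ²_I = ((15−3)/6)² = 4.000
te_J = (2 + 4·3 + 10)/6 = 24/6 = 4; σ²_J = ((10−2)/6)² = 1.778

Forward pass:
ES_A = 0; EF_A = 6
ES_B = 6; EF_B = 6+9 = 15
ES_C = 6; EF_C = 6+6 = 12
ES_D = 6; EF_D = 6+4 = 10
ES_E = 6; EF_E = 6+11 = 17
ES_F = 6; EF_F = 6+4 = 10
ES_G = 6; EF_G = 6+15 = 21
ES_H = max(EF_C=12, EF_F=10) = 12; EF_H = 12+3 = 15
ES_I = 10; EF_I = 10+9 = 19
ES_J = max(EF_B=15, EF_D=10, EF_E=17, EF_G=21, EF_H=15, EF_I=19) = 21; EF_J = 21+4 = 25
Expected project duration μ = 25 days. Critical path: A → G → J.

Variance along critical path = 0.444 + 7.111 + 1.778 = 9.333; σ = √9.333 = 3.055 days.
Z = (27 − 25) / 3.055 = 0.655
P(T ≤ 27) = Φ(0.655) ≈ 0.744

0.744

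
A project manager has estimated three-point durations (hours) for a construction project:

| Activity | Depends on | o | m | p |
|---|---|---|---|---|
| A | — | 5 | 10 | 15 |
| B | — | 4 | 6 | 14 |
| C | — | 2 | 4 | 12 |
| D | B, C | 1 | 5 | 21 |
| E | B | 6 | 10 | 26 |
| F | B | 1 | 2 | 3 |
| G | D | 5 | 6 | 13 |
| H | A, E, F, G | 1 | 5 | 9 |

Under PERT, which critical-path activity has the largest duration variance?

te_A = (5 + 4·10 + 15)/6 = 60/6 = 10; σ²_A = ((15−5)/6)² = 2.778
te_B = (4 + 4·6 + 14)/6 = 42/6 = 7; σ²_B = ((14−4)/6)² = 2.778
te_C = (2 + 4·4 + 12)/6 = 30/6 = 5; σ²_C = ((12−2)/6)² = 2.778
te_D = (1 + 4·5 + 21)/6 = 42/6 = 7; σ²_D = ((21−1)/6)² = 11.111
te_E = (6 + 4·10 + 26)/6 = 72/6 = 12; σ²_E = ((26−6)/6)² = 11.111
te_F = (1 + 4·2 + 3)/6 = 12/6 = 2; σ²_F = ((3−1)/6)² = 0.111
te_G = (5 + 4·6 + 13)/6 = 42/6 = 7; σ²_G = ((13−5)/6)² = 1.778
te_H = (1 + 4·5 + 9)/6 = 30/6 = 5; σ²_H = ((9−1)/6)² = 1.778

Forward pass:
ES_A = 0; EF_A = 10
ES_B = 0; EF_B = 7
ES_C = 0; EF_C = 5
ES_D = max(EF_B=7, EF_C=5) = 7; EF_D = 7+7 = 14
ES_E = 7; EF_E = 7+12 = 19
ES_F = 7; EF_F = 7+2 = 9
ES_G = 14; EF_G = 14+7 = 21
ES_H = max(EF_A=10, EF_E=19, EF_F=9, EF_G=21) = 21; EF_H = 21+5 = 26
Expected project duration μ = 26 hours. Critical path: B → D → G → H.

Variances on critical path: σ²_B=2.778, σ²_D=11.111, σ²_G=1.778, σ²_H=1.778.
Largest is σ²_D = 11.111.

D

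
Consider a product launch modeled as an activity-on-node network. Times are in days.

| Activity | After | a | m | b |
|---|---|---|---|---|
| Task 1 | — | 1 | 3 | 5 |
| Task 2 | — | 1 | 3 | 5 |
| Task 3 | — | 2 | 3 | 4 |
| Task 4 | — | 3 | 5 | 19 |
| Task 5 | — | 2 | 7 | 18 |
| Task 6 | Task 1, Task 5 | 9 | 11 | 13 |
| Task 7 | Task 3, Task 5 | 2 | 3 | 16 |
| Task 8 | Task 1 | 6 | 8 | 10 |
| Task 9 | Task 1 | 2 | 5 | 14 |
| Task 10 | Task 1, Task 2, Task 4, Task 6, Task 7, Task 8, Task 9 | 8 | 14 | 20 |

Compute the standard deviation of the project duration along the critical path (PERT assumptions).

3.40 days

te_Task 1 = (1 + 4·3 + 5)/6 = 18/6 = 3; σ²_Task 1 = ((5−1)/6)² = 0.444
te_Task 2 = (1 + 4·3 + 5)/6 = 18/6 = 3; σ²_Task 2 = ((5−1)/6)² = 0.444
te_Task 3 = (2 + 4·3 + 4)/6 = 18/6 = 3; σ²_Task 3 = ((4−2)/6)² = 0.111
te_Task 4 = (3 + 4·5 + 19)/6 = 42/6 = 7; σ²_Task 4 = ((19−3)/6)² = 7.111
te_Task 5 = (2 + 4·7 + 18)/6 = 48/6 = 8; σ²_Task 5 = ((18−2)/6)² = 7.111
te_Task 6 = (9 + 4·11 + 13)/6 = 66/6 = 11; σ²_Task 6 = ((13−9)/6)² = 0.444
te_Task 7 = (2 + 4·3 + 16)/6 = 30/6 = 5; σ²_Task 7 = ((16−2)/6)² = 5.444
te_Task 8 = (6 + 4·8 + 10)/6 = 48/6 = 8; σ²_Task 8 = ((10−6)/6)² = 0.444
te_Task 9 = (2 + 4·5 + 14)/6 = 36/6 = 6; σ²_Task 9 = ((14−2)/6)² = 4.000
te_Task 10 = (8 + 4·14 + 20)/6 = 84/6 = 14; σ²_Task 10 = ((20−8)/6)² = 4.000

Forward pass:
ES_Task 1 = 0; EF_Task 1 = 3
ES_Task 2 = 0; EF_Task 2 = 3
ES_Task 3 = 0; EF_Task 3 = 3
ES_Task 4 = 0; EF_Task 4 = 7
ES_Task 5 = 0; EF_Task 5 = 8
ES_Task 6 = max(EF_Task 1=3, EF_Task 5=8) = 8; EF_Task 6 = 8+11 = 19
ES_Task 7 = max(EF_Task 3=3, EF_Task 5=8) = 8; EF_Task 7 = 8+5 = 13
ES_Task 8 = 3; EF_Task 8 = 3+8 = 11
ES_Task 9 = 3; EF_Task 9 = 3+6 = 9
ES_Task 10 = max(EF_Task 1=3, EF_Task 2=3, EF_Task 4=7, EF_Task 6=19, EF_Task 7=13, EF_Task 8=11, EF_Task 9=9) = 19; EF_Task 10 = 19+14 = 33
Expected project duration μ = 33 days. Critical path: Task 5 → Task 6 → Task 10.

Variance along critical path = 7.111 + 0.444 + 4.000 = 11.556
σ = √11.556 = 3.399 days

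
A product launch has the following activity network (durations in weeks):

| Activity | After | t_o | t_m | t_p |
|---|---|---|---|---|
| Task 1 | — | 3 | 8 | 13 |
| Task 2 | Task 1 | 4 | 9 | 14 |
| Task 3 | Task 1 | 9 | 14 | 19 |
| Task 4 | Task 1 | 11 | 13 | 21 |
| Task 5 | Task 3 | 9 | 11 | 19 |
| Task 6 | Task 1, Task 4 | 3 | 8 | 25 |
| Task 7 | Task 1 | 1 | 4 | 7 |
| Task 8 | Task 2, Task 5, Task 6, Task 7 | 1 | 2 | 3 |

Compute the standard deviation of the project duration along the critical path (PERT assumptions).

te_Task 1 = (3 + 4·8 + 13)/6 = 48/6 = 8; σ²_Task 1 = ((13−3)/6)² = 2.778
te_Task 2 = (4 + 4·9 + 14)/6 = 54/6 = 9; σ²_Task 2 = ((14−4)/6)² = 2.778
te_Task 3 = (9 + 4·14 + 19)/6 = 84/6 = 14; σ²_Task 3 = ((19−9)/6)² = 2.778
te_Task 4 = (11 + 4·13 + 21)/6 = 84/6 = 14; σ²_Task 4 = ((21−11)/6)² = 2.778
te_Task 5 = (9 + 4·11 + 19)/6 = 72/6 = 12; σ²_Task 5 = ((19−9)/6)² = 2.778
te_Task 6 = (3 + 4·8 + 25)/6 = 60/6 = 10; σ²_Task 6 = ((25−3)/6)² = 13.444
te_Task 7 = (1 + 4·4 + 7)/6 = 24/6 = 4; σ²_Task 7 = ((7−1)/6)² = 1.000
te_Task 8 = (1 + 4·2 + 3)/6 = 12/6 = 2; σ²_Task 8 = ((3−1)/6)² = 0.111

Forward pass:
ES_Task 1 = 0; EF_Task 1 = 8
ES_Task 2 = 8; EF_Task 2 = 8+9 = 17
ES_Task 3 = 8; EF_Task 3 = 8+14 = 22
ES_Task 4 = 8; EF_Task 4 = 8+14 = 22
ES_Task 5 = 22; EF_Task 5 = 22+12 = 34
ES_Task 6 = max(EF_Task 1=8, EF_Task 4=22) = 22; EF_Task 6 = 22+10 = 32
ES_Task 7 = 8; EF_Task 7 = 8+4 = 12
ES_Task 8 = max(EF_Task 2=17, EF_Task 5=34, EF_Task 6=32, EF_Task 7=12) = 34; EF_Task 8 = 34+2 = 36
Expected project duration μ = 36 weeks. Critical path: Task 1 → Task 3 → Task 5 → Task 8.

Variance along critical path = 2.778 + 2.778 + 2.778 + 0.111 = 8.444
σ = √8.444 = 2.906 weeks

2.91 weeks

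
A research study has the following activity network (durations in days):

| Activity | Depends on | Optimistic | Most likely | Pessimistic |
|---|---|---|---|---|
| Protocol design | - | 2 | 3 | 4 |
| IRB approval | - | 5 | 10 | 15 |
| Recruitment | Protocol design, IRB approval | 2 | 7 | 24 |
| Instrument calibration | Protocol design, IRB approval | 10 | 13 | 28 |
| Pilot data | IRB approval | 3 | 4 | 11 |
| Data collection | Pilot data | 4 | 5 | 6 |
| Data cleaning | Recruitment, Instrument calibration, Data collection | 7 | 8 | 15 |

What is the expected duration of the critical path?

te_Protocol design = (2 + 4·3 + 4)/6 = 18/6 = 3
te_IRB approval = (5 + 4·10 + 15)/6 = 60/6 = 10
te_Recruitment = (2 + 4·7 + 24)/6 = 54/6 = 9
te_Instrument calibration = (10 + 4·13 + 28)/6 = 90/6 = 15
te_Pilot data = (3 + 4·4 + 11)/6 = 30/6 = 5
te_Data collection = (4 + 4·5 + 6)/6 = 30/6 = 5
te_Data cleaning = (7 + 4·8 + 15)/6 = 54/6 = 9

Forward pass:
ES_Protocol design = 0; EF_Protocol design = 3
ES_IRB approval = 0; EF_IRB approval = 10
ES_Recruitment = max(EF_Protocol design=3, EF_IRB approval=10) = 10; EF_Recruitment = 10+9 = 19
ES_Instrument calibration = max(EF_Protocol design=3, EF_IRB approval=10) = 10; EF_Instrument calibration = 10+15 = 25
ES_Pilot data = 10; EF_Pilot data = 10+5 = 15
ES_Data collection = 15; EF_Data collection = 15+5 = 20
ES_Data cleaning = max(EF_Recruitment=19, EF_Instrument calibration=25, EF_Data collection=20) = 25; EF_Data cleaning = 25+9 = 34
Expected project duration μ = 34 days. Critical path: IRB approval → Instrument calibration → Data cleaning.

34 days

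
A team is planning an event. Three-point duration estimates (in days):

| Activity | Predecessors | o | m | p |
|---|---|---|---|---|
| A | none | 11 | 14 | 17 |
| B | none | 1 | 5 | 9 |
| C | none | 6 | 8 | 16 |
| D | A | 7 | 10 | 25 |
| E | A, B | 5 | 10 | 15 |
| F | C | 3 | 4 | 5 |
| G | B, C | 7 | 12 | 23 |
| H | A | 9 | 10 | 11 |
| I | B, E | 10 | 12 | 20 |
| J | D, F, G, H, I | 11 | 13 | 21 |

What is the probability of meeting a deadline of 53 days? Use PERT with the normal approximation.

te_A = (11 + 4·14 + 17)/6 = 84/6 = 14; σ²_A = ((17−11)/6)² = 1.000
te_B = (1 + 4·5 + 9)/6 = 30/6 = 5; σ²_B = ((9−1)/6)² = 1.778
te_C = (6 + 4·8 + 16)/6 = 54/6 = 9; σ²_C = ((16−6)/6)² = 2.778
te_D = (7 + 4·10 + 25)/6 = 72/6 = 12; σ²_D = ((25−7)/6)² = 9.000
te_E = (5 + 4·10 + 15)/6 = 60/6 = 10; σ²_E = ((15−5)/6)² = 2.778
te_F = (3 + 4·4 + 5)/6 = 24/6 = 4; σ²_F = ((5−3)/6)² = 0.111
te_G = (7 + 4·12 + 23)/6 = 78/6 = 13; σ²_G = ((23−7)/6)² = 7.111
te_H = (9 + 4·10 + 11)/6 = 60/6 = 10; σ²_H = ((11−9)/6)² = 0.111
te_I = (10 + 4·12 + 20)/6 = 78/6 = 13; σ²_I = ((20−10)/6)² = 2.778
te_J = (11 + 4·13 + 21)/6 = 84/6 = 14; σ²_J = ((21−11)/6)² = 2.778

Forward pass:
ES_A = 0; EF_A = 14
ES_B = 0; EF_B = 5
ES_C = 0; EF_C = 9
ES_D = 14; EF_D = 14+12 = 26
ES_E = max(EF_A=14, EF_B=5) = 14; EF_E = 14+10 = 24
ES_F = 9; EF_F = 9+4 = 13
ES_G = max(EF_B=5, EF_C=9) = 9; EF_G = 9+13 = 22
ES_H = 14; EF_H = 14+10 = 24
ES_I = max(EF_B=5, EF_E=24) = 24; EF_I = 24+13 = 37
ES_J = max(EF_D=26, EF_F=13, EF_G=22, EF_H=24, EF_I=37) = 37; EF_J = 37+14 = 51
Expected project duration μ = 51 days. Critical path: A → E → I → J.

Variance along critical path = 1.000 + 2.778 + 2.778 + 2.778 = 9.333; σ = √9.333 = 3.055 days.
Z = (53 − 51) / 3.055 = 0.655
P(T ≤ 53) = Φ(0.655) ≈ 0.744

0.744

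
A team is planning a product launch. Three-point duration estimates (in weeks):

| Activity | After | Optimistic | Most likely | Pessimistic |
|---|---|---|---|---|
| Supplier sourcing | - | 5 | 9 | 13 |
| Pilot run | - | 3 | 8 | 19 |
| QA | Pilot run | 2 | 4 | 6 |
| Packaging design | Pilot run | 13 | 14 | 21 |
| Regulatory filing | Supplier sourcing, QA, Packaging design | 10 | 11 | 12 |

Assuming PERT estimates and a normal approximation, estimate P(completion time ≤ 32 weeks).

te_Supplier sourcing = (5 + 4·9 + 13)/6 = 54/6 = 9; σ²_Supplier sourcing = ((13−5)/6)² = 1.778
te_Pilot run = (3 + 4·8 + 19)/6 = 54/6 = 9; σ²_Pilot run = ((19−3)/6)² = 7.111
te_QA = (2 + 4·4 + 6)/6 = 24/6 = 4; σ²_QA = ((6−2)/6)² = 0.444
te_Packaging design = (13 + 4·14 + 21)/6 = 90/6 = 15; σ²_Packaging design = ((21−13)/6)² = 1.778
te_Regulatory filing = (10 + 4·11 + 12)/6 = 66/6 = 11; σ²_Regulatory filing = ((12−10)/6)² = 0.111

Forward pass:
ES_Supplier sourcing = 0; EF_Supplier sourcing = 9
ES_Pilot run = 0; EF_Pilot run = 9
ES_QA = 9; EF_QA = 9+4 = 13
ES_Packaging design = 9; EF_Packaging design = 9+15 = 24
ES_Regulatory filing = max(EF_Supplier sourcing=9, EF_QA=13, EF_Packaging design=24) = 24; EF_Regulatory filing = 24+11 = 35
Expected project duration μ = 35 weeks. Critical path: Pilot run → Packaging design → Regulatory filing.

Variance along critical path = 7.111 + 1.778 + 0.111 = 9.000; σ = √9.000 = 3.000 weeks.
Z = (32 − 35) / 3.000 = -1.000
P(T ≤ 32) = Φ(-1.000) ≈ 0.159

0.159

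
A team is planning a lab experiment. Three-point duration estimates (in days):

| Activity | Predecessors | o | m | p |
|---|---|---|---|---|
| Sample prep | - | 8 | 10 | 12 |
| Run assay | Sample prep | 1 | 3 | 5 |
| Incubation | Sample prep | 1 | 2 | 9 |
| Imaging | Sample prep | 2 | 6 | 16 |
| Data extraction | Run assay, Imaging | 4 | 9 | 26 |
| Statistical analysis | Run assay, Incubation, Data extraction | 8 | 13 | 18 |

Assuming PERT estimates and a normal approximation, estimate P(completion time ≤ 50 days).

0.972

te_Sample prep = (8 + 4·10 + 12)/6 = 60/6 = 10; σ²_Sample prep = ((12−8)/6)² = 0.444
te_Run assay = (1 + 4·3 + 5)/6 = 18/6 = 3; σ²_Run assay = ((5−1)/6)² = 0.444
te_Incubation = (1 + 4·2 + 9)/6 = 18/6 = 3; σ²_Incubation = ((9−1)/6)² = 1.778
te_Imaging = (2 + 4·6 + 16)/6 = 42/6 = 7; σ²_Imaging = ((16−2)/6)² = 5.444
te_Data extraction = (4 + 4·9 + 26)/6 = 66/6 = 11; σ²_Data extraction = ((26−4)/6)² = 13.444
te_Statistical analysis = (8 + 4·13 + 18)/6 = 78/6 = 13; σ²_Statistical analysis = ((18−8)/6)² = 2.778

Forward pass:
ES_Sample prep = 0; EF_Sample prep = 10
ES_Run assay = 10; EF_Run assay = 10+3 = 13
ES_Incubation = 10; EF_Incubation = 10+3 = 13
ES_Imaging = 10; EF_Imaging = 10+7 = 17
ES_Data extraction = max(EF_Run assay=13, EF_Imaging=17) = 17; EF_Data extraction = 17+11 = 28
ES_Statistical analysis = max(EF_Run assay=13, EF_Incubation=13, EF_Data extraction=28) = 28; EF_Statistical analysis = 28+13 = 41
Expected project duration μ = 41 days. Critical path: Sample prep → Imaging → Data extraction → Statistical analysis.

Variance along critical path = 0.444 + 5.444 + 13.444 + 2.778 = 22.111; σ = √22.111 = 4.702 days.
Z = (50 − 41) / 4.702 = 1.914
P(T ≤ 50) = Φ(1.914) ≈ 0.972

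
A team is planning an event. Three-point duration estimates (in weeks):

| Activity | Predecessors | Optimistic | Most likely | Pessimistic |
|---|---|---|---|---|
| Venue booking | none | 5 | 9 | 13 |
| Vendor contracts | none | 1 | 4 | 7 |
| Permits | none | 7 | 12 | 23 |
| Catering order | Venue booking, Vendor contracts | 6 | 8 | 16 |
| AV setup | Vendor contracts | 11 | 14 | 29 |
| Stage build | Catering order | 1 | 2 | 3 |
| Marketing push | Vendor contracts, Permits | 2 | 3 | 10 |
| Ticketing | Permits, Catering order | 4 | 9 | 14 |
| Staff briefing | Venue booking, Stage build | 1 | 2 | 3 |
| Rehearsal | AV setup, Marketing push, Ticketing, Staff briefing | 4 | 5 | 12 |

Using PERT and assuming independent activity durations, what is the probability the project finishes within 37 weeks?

0.907

te_Venue booking = (5 + 4·9 + 13)/6 = 54/6 = 9; σ²_Venue booking = ((13−5)/6)² = 1.778
te_Vendor contracts = (1 + 4·4 + 7)/6 = 24/6 = 4; σ²_Vendor contracts = ((7−1)/6)² = 1.000
te_Permits = (7 + 4·12 + 23)/6 = 78/6 = 13; σ²_Permits = ((23−7)/6)² = 7.111
te_Catering order = (6 + 4·8 + 16)/6 = 54/6 = 9; σ²_Catering order = ((16−6)/6)² = 2.778
te_AV setup = (11 + 4·14 + 29)/6 = 96/6 = 16; σ²_AV setup = ((29−11)/6)² = 9.000
te_Stage build = (1 + 4·2 + 3)/6 = 12/6 = 2; σ²_Stage build = ((3−1)/6)² = 0.111
te_Marketing push = (2 + 4·3 + 10)/6 = 24/6 = 4; σ²_Marketing push = ((10−2)/6)² = 1.778
te_Ticketing = (4 + 4·9 + 14)/6 = 54/6 = 9; σ²_Ticketing = ((14−4)/6)² = 2.778
te_Staff briefing = (1 + 4·2 + 3)/6 = 12/6 = 2; σ²_Staff briefing = ((3−1)/6)² = 0.111
te_Rehearsal = (4 + 4·5 + 12)/6 = 36/6 = 6; σ²_Rehearsal = ((12−4)/6)² = 1.778

Forward pass:
ES_Venue booking = 0; EF_Venue booking = 9
ES_Vendor contracts = 0; EF_Vendor contracts = 4
ES_Permits = 0; EF_Permits = 13
ES_Catering order = max(EF_Venue booking=9, EF_Vendor contracts=4) = 9; EF_Catering order = 9+9 = 18
ES_AV setup = 4; EF_AV setup = 4+16 = 20
ES_Stage build = 18; EF_Stage build = 18+2 = 20
ES_Marketing push = max(EF_Vendor contracts=4, EF_Permits=13) = 13; EF_Marketing push = 13+4 = 17
ES_Ticketing = max(EF_Permits=13, EF_Catering order=18) = 18; EF_Ticketing = 18+9 = 27
ES_Staff briefing = max(EF_Venue booking=9, EF_Stage build=20) = 20; EF_Staff briefing = 20+2 = 22
ES_Rehearsal = max(EF_AV setup=20, EF_Marketing push=17, EF_Ticketing=27, EF_Staff briefing=22) = 27; EF_Rehearsal = 27+6 = 33
Expected project duration μ = 33 weeks. Critical path: Venue booking → Catering order → Ticketing → Rehearsal.

Variance along critical path = 1.778 + 2.778 + 2.778 + 1.778 = 9.111; σ = √9.111 = 3.018 weeks.
Z = (37 − 33) / 3.018 = 1.325
P(T ≤ 37) = Φ(1.325) ≈ 0.907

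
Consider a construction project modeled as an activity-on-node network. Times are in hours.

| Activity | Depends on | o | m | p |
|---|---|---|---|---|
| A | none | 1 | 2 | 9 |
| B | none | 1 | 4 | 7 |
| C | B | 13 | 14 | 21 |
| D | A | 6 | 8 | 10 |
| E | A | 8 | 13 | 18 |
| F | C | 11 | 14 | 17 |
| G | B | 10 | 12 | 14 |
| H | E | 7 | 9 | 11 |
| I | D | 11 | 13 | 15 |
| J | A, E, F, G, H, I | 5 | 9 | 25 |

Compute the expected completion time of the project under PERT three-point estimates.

44 hours

te_A = (1 + 4·2 + 9)/6 = 18/6 = 3
te_B = (1 + 4·4 + 7)/6 = 24/6 = 4
te_C = (13 + 4·14 + 21)/6 = 90/6 = 15
te_D = (6 + 4·8 + 10)/6 = 48/6 = 8
te_E = (8 + 4·13 + 18)/6 = 78/6 = 13
te_F = (11 + 4·14 + 17)/6 = 84/6 = 14
te_G = (10 + 4·12 + 14)/6 = 72/6 = 12
te_H = (7 + 4·9 + 11)/6 = 54/6 = 9
te_I = (11 + 4·13 + 15)/6 = 78/6 = 13
te_J = (5 + 4·9 + 25)/6 = 66/6 = 11

Forward pass:
ES_A = 0; EF_A = 3
ES_B = 0; EF_B = 4
ES_C = 4; EF_C = 4+15 = 19
ES_D = 3; EF_D = 3+8 = 11
ES_E = 3; EF_E = 3+13 = 16
ES_F = 19; EF_F = 19+14 = 33
ES_G = 4; EF_G = 4+12 = 16
ES_H = 16; EF_H = 16+9 = 25
ES_I = 11; EF_I = 11+13 = 24
ES_J = max(EF_A=3, EF_E=16, EF_F=33, EF_G=16, EF_H=25, EF_I=24) = 33; EF_J = 33+11 = 44
Expected project duration μ = 44 hours. Critical path: B → C → F → J.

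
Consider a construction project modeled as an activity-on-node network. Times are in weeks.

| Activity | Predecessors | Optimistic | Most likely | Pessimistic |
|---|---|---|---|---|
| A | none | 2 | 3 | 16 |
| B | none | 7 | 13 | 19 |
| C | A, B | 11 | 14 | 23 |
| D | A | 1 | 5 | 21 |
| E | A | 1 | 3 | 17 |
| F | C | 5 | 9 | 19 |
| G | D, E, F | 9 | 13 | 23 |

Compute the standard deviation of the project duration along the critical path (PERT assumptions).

4.35 weeks

te_A = (2 + 4·3 + 16)/6 = 30/6 = 5; σ²_A = ((16−2)/6)² = 5.444
te_B = (7 + 4·13 + 19)/6 = 78/6 = 13; σ²_B = ((19−7)/6)² = 4.000
te_C = (11 + 4·14 + 23)/6 = 90/6 = 15; σ²_C = ((23−11)/6)² = 4.000
te_D = (1 + 4·5 + 21)/6 = 42/6 = 7; σ²_D = ((21−1)/6)² = 11.111
te_E = (1 + 4·3 + 17)/6 = 30/6 = 5; σ²_E = ((17−1)/6)² = 7.111
te_F = (5 + 4·9 + 19)/6 = 60/6 = 10; σ²_F = ((19−5)/6)² = 5.444
te_G = (9 + 4·13 + 23)/6 = 84/6 = 14; σ²_G = ((23−9)/6)² = 5.444

Forward pass:
ES_A = 0; EF_A = 5
ES_B = 0; EF_B = 13
ES_C = max(EF_A=5, EF_B=13) = 13; EF_C = 13+15 = 28
ES_D = 5; EF_D = 5+7 = 12
ES_E = 5; EF_E = 5+5 = 10
ES_F = 28; EF_F = 28+10 = 38
ES_G = max(EF_D=12, EF_E=10, EF_F=38) = 38; EF_G = 38+14 = 52
Expected project duration μ = 52 weeks. Critical path: B → C → F → G.

Variance along critical path = 4.000 + 4.000 + 5.444 + 5.444 = 18.889
σ = √18.889 = 4.346 weeks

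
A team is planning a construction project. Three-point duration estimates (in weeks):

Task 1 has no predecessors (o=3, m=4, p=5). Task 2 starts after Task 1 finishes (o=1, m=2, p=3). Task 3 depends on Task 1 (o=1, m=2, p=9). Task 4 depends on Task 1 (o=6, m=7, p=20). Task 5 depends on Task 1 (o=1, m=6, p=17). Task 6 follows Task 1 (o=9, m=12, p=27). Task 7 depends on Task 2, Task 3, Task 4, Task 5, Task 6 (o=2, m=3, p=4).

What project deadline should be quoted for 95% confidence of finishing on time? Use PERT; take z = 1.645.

26.0 weeks

te_Task 1 = (3 + 4·4 + 5)/6 = 24/6 = 4; σ²_Task 1 = ((5−3)/6)² = 0.111
te_Task 2 = (1 + 4·2 + 3)/6 = 12/6 = 2; σ²_Task 2 = ((3−1)/6)² = 0.111
te_Task 3 = (1 + 4·2 + 9)/6 = 18/6 = 3; σ²_Task 3 = ((9−1)/6)² = 1.778
te_Task 4 = (6 + 4·7 + 20)/6 = 54/6 = 9; σ²_Task 4 = ((20−6)/6)² = 5.444
te_Task 5 = (1 + 4·6 + 17)/6 = 42/6 = 7; σ²_Task 5 = ((17−1)/6)² = 7.111
te_Task 6 = (9 + 4·12 + 27)/6 = 84/6 = 14; σ²_Task 6 = ((27−9)/6)² = 9.000
te_Task 7 = (2 + 4·3 + 4)/6 = 18/6 = 3; σ²_Task 7 = ((4−2)/6)² = 0.111

Forward pass:
ES_Task 1 = 0; EF_Task 1 = 4
ES_Task 2 = 4; EF_Task 2 = 4+2 = 6
ES_Task 3 = 4; EF_Task 3 = 4+3 = 7
ES_Task 4 = 4; EF_Task 4 = 4+9 = 13
ES_Task 5 = 4; EF_Task 5 = 4+7 = 11
ES_Task 6 = 4; EF_Task 6 = 4+14 = 18
ES_Task 7 = max(EF_Task 2=6, EF_Task 3=7, EF_Task 4=13, EF_Task 5=11, EF_Task 6=18) = 18; EF_Task 7 = 18+3 = 21
Expected project duration μ = 21 weeks. Critical path: Task 1 → Task 6 → Task 7.

Variance along critical path = 0.111 + 9.000 + 0.111 = 9.222; σ = 3.037 weeks.
D = μ + z·σ = 21 + 1.645·3.037 = 26.0 weeks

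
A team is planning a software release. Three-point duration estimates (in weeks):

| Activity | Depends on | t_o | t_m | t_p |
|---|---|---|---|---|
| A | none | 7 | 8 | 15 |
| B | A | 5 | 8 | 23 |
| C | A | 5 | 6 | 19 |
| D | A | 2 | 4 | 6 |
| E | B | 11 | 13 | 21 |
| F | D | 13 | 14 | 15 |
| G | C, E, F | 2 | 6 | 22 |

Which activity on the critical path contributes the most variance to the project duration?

G

te_A = (7 + 4·8 + 15)/6 = 54/6 = 9; σ²_A = ((15−7)/6)² = 1.778
te_B = (5 + 4·8 + 23)/6 = 60/6 = 10; σ²_B = ((23−5)/6)² = 9.000
te_C = (5 + 4·6 + 19)/6 = 48/6 = 8; σ²_C = ((19−5)/6)² = 5.444
te_D = (2 + 4·4 + 6)/6 = 24/6 = 4; σ²_D = ((6−2)/6)² = 0.444
te_E = (11 + 4·13 + 21)/6 = 84/6 = 14; σ²_E = ((21−11)/6)² = 2.778
te_F = (13 + 4·14 + 15)/6 = 84/6 = 14; σ²_F = ((15−13)/6)² = 0.111
te_G = (2 + 4·6 + 22)/6 = 48/6 = 8; σ²_G = ((22−2)/6)² = 11.111

Forward pass:
ES_A = 0; EF_A = 9
ES_B = 9; EF_B = 9+10 = 19
ES_C = 9; EF_C = 9+8 = 17
ES_D = 9; EF_D = 9+4 = 13
ES_E = 19; EF_E = 19+14 = 33
ES_F = 13; EF_F = 13+14 = 27
ES_G = max(EF_C=17, EF_E=33, EF_F=27) = 33; EF_G = 33+8 = 41
Expected project duration μ = 41 weeks. Critical path: A → B → E → G.

Variances on critical path: σ²_A=1.778, σ²_B=9.000, σ²_E=2.778, σ²_G=11.111.
Largest is σ²_G = 11.111.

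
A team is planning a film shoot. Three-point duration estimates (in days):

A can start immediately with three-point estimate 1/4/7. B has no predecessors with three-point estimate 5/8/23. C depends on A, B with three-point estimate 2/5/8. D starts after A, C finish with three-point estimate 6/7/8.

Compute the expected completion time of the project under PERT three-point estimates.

te_A = (1 + 4·4 + 7)/6 = 24/6 = 4
te_B = (5 + 4·8 + 23)/6 = 60/6 = 10
te_C = (2 + 4·5 + 8)/6 = 30/6 = 5
te_D = (6 + 4·7 + 8)/6 = 42/6 = 7

Forward pass:
ES_A = 0; EF_A = 4
ES_B = 0; EF_B = 10
ES_C = max(EF_A=4, EF_B=10) = 10; EF_C = 10+5 = 15
ES_D = max(EF_A=4, EF_C=15) = 15; EF_D = 15+7 = 22
Expected project duration μ = 22 days. Critical path: B → C → D.

22 days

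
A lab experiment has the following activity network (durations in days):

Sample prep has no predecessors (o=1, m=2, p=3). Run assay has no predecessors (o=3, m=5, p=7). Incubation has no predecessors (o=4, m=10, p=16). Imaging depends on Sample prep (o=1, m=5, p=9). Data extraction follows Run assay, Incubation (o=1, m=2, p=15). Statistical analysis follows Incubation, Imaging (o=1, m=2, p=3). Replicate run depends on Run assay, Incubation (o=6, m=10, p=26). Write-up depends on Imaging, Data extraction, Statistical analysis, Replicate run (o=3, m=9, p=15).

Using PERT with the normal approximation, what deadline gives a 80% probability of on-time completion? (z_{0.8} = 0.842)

te_Sample prep = (1 + 4·2 + 3)/6 = 12/6 = 2; σ²_Sample prep = ((3−1)/6)² = 0.111
te_Run assay = (3 + 4·5 + 7)/6 = 30/6 = 5; σ²_Run assay = ((7−3)/6)² = 0.444
te_Incubation = (4 + 4·10 + 16)/6 = 60/6 = 10; σ²_Incubation = ((16−4)/6)² = 4.000
te_Imaging = (1 + 4·5 + 9)/6 = 30/6 = 5; σ²_Imaging = ((9−1)/6)² = 1.778
te_Data extraction = (1 + 4·2 + 15)/6 = 24/6 = 4; σ²_Data extraction = ((15−1)/6)² = 5.444
te_Statistical analysis = (1 + 4·2 + 3)/6 = 12/6 = 2; σ²_Statistical analysis = ((3−1)/6)² = 0.111
te_Replicate run = (6 + 4·10 + 26)/6 = 72/6 = 12; σ²_Replicate run = ((26−6)/6)² = 11.111
te_Write-up = (3 + 4·9 + 15)/6 = 54/6 = 9; σ²_Write-up = ((15−3)/6)² = 4.000

Forward pass:
ES_Sample prep = 0; EF_Sample prep = 2
ES_Run assay = 0; EF_Run assay = 5
ES_Incubation = 0; EF_Incubation = 10
ES_Imaging = 2; EF_Imaging = 2+5 = 7
ES_Data extraction = max(EF_Run assay=5, EF_Incubation=10) = 10; EF_Data extraction = 10+4 = 14
ES_Statistical analysis = max(EF_Incubation=10, EF_Imaging=7) = 10; EF_Statistical analysis = 10+2 = 12
ES_Replicate run = max(EF_Run assay=5, EF_Incubation=10) = 10; EF_Replicate run = 10+12 = 22
ES_Write-up = max(EF_Imaging=7, EF_Data extraction=14, EF_Statistical analysis=12, EF_Replicate run=22) = 22; EF_Write-up = 22+9 = 31
Expected project duration μ = 31 days. Critical path: Incubation → Replicate run → Write-up.

Variance along critical path = 4.000 + 11.111 + 4.000 = 19.111; σ = 4.372 days.
D = μ + z·σ = 31 + 0.842·4.372 = 34.7 days

34.7 days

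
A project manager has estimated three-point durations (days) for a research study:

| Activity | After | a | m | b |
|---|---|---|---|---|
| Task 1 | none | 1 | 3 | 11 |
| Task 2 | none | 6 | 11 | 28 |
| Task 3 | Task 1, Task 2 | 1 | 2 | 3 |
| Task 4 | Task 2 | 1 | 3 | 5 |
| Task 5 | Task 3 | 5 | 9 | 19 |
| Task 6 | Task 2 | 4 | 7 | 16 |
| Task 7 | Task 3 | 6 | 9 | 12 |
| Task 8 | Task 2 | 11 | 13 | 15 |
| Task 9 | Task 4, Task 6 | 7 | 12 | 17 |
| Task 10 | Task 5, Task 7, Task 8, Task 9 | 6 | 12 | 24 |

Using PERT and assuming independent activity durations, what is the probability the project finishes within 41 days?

te_Task 1 = (1 + 4·3 + 11)/6 = 24/6 = 4; σ²_Task 1 = ((11−1)/6)² = 2.778
te_Task 2 = (6 + 4·11 + 28)/6 = 78/6 = 13; σ²_Task 2 = ((28−6)/6)² = 13.444
te_Task 3 = (1 + 4·2 + 3)/6 = 12/6 = 2; σ²_Task 3 = ((3−1)/6)² = 0.111
te_Task 4 = (1 + 4·3 + 5)/6 = 18/6 = 3; σ²_Task 4 = ((5−1)/6)² = 0.444
te_Task 5 = (5 + 4·9 + 19)/6 = 60/6 = 10; σ²_Task 5 = ((19−5)/6)² = 5.444
te_Task 6 = (4 + 4·7 + 16)/6 = 48/6 = 8; σ²_Task 6 = ((16−4)/6)² = 4.000
te_Task 7 = (6 + 4·9 + 12)/6 = 54/6 = 9; σ²_Task 7 = ((12−6)/6)² = 1.000
te_Task 8 = (11 + 4·13 + 15)/6 = 78/6 = 13; σ²_Task 8 = ((15−11)/6)² = 0.444
te_Task 9 = (7 + 4·12 + 17)/6 = 72/6 = 12; σ²_Task 9 = ((17−7)/6)² = 2.778
te_Task 10 = (6 + 4·12 + 24)/6 = 78/6 = 13; σ²_Task 10 = ((24−6)/6)² = 9.000

Forward pass:
ES_Task 1 = 0; EF_Task 1 = 4
ES_Task 2 = 0; EF_Task 2 = 13
ES_Task 3 = max(EF_Task 1=4, EF_Task 2=13) = 13; EF_Task 3 = 13+2 = 15
ES_Task 4 = 13; EF_Task 4 = 13+3 = 16
ES_Task 5 = 15; EF_Task 5 = 15+10 = 25
ES_Task 6 = 13; EF_Task 6 = 13+8 = 21
ES_Task 7 = 15; EF_Task 7 = 15+9 = 24
ES_Task 8 = 13; EF_Task 8 = 13+13 = 26
ES_Task 9 = max(EF_Task 4=16, EF_Task 6=21) = 21; EF_Task 9 = 21+12 = 33
ES_Task 10 = max(EF_Task 5=25, EF_Task 7=24, EF_Task 8=26, EF_Task 9=33) = 33; EF_Task 10 = 33+13 = 46
Expected project duration μ = 46 days. Critical path: Task 2 → Task 6 → Task 9 → Task 10.

Variance along critical path = 13.444 + 4.000 + 2.778 + 9.000 = 29.222; σ = √29.222 = 5.406 days.
Z = (41 − 46) / 5.406 = -0.925
P(T ≤ 41) = Φ(-0.925) ≈ 0.177

0.177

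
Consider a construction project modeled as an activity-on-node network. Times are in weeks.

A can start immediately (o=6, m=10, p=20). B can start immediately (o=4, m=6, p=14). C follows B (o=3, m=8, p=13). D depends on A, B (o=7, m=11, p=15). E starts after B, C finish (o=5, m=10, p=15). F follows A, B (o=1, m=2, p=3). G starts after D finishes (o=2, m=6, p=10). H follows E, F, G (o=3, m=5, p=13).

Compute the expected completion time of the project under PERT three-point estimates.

34 weeks

te_A = (6 + 4·10 + 20)/6 = 66/6 = 11
te_B = (4 + 4·6 + 14)/6 = 42/6 = 7
te_C = (3 + 4·8 + 13)/6 = 48/6 = 8
te_D = (7 + 4·11 + 15)/6 = 66/6 = 11
te_E = (5 + 4·10 + 15)/6 = 60/6 = 10
te_F = (1 + 4·2 + 3)/6 = 12/6 = 2
te_G = (2 + 4·6 + 10)/6 = 36/6 = 6
te_H = (3 + 4·5 + 13)/6 = 36/6 = 6

Forward pass:
ES_A = 0; EF_A = 11
ES_B = 0; EF_B = 7
ES_C = 7; EF_C = 7+8 = 15
ES_D = max(EF_A=11, EF_B=7) = 11; EF_D = 11+11 = 22
ES_E = max(EF_B=7, EF_C=15) = 15; EF_E = 15+10 = 25
ES_F = max(EF_A=11, EF_B=7) = 11; EF_F = 11+2 = 13
ES_G = 22; EF_G = 22+6 = 28
ES_H = max(EF_E=25, EF_F=13, EF_G=28) = 28; EF_H = 28+6 = 34
Expected project duration μ = 34 weeks. Critical path: A → D → G → H.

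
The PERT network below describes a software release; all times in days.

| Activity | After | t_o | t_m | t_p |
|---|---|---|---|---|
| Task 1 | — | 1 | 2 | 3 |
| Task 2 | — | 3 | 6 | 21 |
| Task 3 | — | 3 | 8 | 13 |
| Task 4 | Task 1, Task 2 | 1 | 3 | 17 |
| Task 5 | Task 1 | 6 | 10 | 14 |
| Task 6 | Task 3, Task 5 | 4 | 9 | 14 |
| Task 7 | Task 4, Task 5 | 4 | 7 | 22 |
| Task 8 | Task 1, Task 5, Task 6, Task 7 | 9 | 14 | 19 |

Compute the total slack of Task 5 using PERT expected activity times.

te_Task 1 = (1 + 4·2 + 3)/6 = 12/6 = 2
te_Task 2 = (3 + 4·6 + 21)/6 = 48/6 = 8
te_Task 3 = (3 + 4·8 + 13)/6 = 48/6 = 8
te_Task 4 = (1 + 4·3 + 17)/6 = 30/6 = 5
te_Task 5 = (6 + 4·10 + 14)/6 = 60/6 = 10
te_Task 6 = (4 + 4·9 + 14)/6 = 54/6 = 9
te_Task 7 = (4 + 4·7 + 22)/6 = 54/6 = 9
te_Task 8 = (9 + 4·14 + 19)/6 = 84/6 = 14

Forward pass:
ES_Task 1 = 0; EF_Task 1 = 2
ES_Task 2 = 0; EF_Task 2 = 8
ES_Task 3 = 0; EF_Task 3 = 8
ES_Task 4 = max(EF_Task 1=2, EF_Task 2=8) = 8; EF_Task 4 = 8+5 = 13
ES_Task 5 = 2; EF_Task 5 = 2+10 = 12
ES_Task 6 = max(EF_Task 3=8, EF_Task 5=12) = 12; EF_Task 6 = 12+9 = 21
ES_Task 7 = max(EF_Task 4=13, EF_Task 5=12) = 13; EF_Task 7 = 13+9 = 22
ES_Task 8 = max(EF_Task 1=2, EF_Task 5=12, EF_Task 6=21, EF_Task 7=22) = 22; EF_Task 8 = 22+14 = 36
Expected project duration μ = 36 days. Critical path: Task 2 → Task 4 → Task 7 → Task 8.

Backward pass:
LF_Task 8 = 36; LS_Task 8 = 36−14 = 22
LF_Task 7 = LS_Task 8 = 22; LS_Task 7 = 22−9 = 13
LF_Task 6 = LS_Task 8 = 22; LS_Task 6 = 22−9 = 13
LF_Task 5 = min(LS_Task 6=13, LS_Task 7=13, LS_Task 8=22) = 13; LS_Task 5 = 13−10 = 3
LF_Task 4 = LS_Task 7 = 13; LS_Task 4 = 13−5 = 8
LF_Task 3 = LS_Task 6 = 13; LS_Task 3 = 13−8 = 5
LF_Task 2 = LS_Task 4 = 8; LS_Task 2 = 8−8 = 0
LF_Task 1 = min(LS_Task 4=8, LS_Task 5=3, LS_Task 8=22) = 3; LS_Task 1 = 3−2 = 1
Slack_Task 5 = LS_Task 5 − ES_Task 5 = 3 − 2 = 1

1 days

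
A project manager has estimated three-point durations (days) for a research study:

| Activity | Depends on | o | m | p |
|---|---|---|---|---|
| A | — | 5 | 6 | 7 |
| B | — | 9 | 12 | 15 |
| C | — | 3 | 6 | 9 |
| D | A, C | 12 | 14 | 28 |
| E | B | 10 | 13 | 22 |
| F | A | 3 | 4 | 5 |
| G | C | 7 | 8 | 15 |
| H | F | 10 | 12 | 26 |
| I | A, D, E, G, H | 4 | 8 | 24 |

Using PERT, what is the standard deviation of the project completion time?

4.01 days

te_A = (5 + 4·6 + 7)/6 = 36/6 = 6; σ²_A = ((7−5)/6)² = 0.111
te_B = (9 + 4·12 + 15)/6 = 72/6 = 12; σ²_B = ((15−9)/6)² = 1.000
te_C = (3 + 4·6 + 9)/6 = 36/6 = 6; σ²_C = ((9−3)/6)² = 1.000
te_D = (12 + 4·14 + 28)/6 = 96/6 = 16; σ²_D = ((28−12)/6)² = 7.111
te_E = (10 + 4·13 + 22)/6 = 84/6 = 14; σ²_E = ((22−10)/6)² = 4.000
te_F = (3 + 4·4 + 5)/6 = 24/6 = 4; σ²_F = ((5−3)/6)² = 0.111
te_G = (7 + 4·8 + 15)/6 = 54/6 = 9; σ²_G = ((15−7)/6)² = 1.778
te_H = (10 + 4·12 + 26)/6 = 84/6 = 14; σ²_H = ((26−10)/6)² = 7.111
te_I = (4 + 4·8 + 24)/6 = 60/6 = 10; σ²_I = ((24−4)/6)² = 11.111

Forward pass:
ES_A = 0; EF_A = 6
ES_B = 0; EF_B = 12
ES_C = 0; EF_C = 6
ES_D = max(EF_A=6, EF_C=6) = 6; EF_D = 6+16 = 22
ES_E = 12; EF_E = 12+14 = 26
ES_F = 6; EF_F = 6+4 = 10
ES_G = 6; EF_G = 6+9 = 15
ES_H = 10; EF_H = 10+14 = 24
ES_I = max(EF_A=6, EF_D=22, EF_E=26, EF_G=15, EF_H=24) = 26; EF_I = 26+10 = 36
Expected project duration μ = 36 days. Critical path: B → E → I.

Variance along critical path = 1.000 + 4.000 + 11.111 = 16.111
σ = √16.111 = 4.014 days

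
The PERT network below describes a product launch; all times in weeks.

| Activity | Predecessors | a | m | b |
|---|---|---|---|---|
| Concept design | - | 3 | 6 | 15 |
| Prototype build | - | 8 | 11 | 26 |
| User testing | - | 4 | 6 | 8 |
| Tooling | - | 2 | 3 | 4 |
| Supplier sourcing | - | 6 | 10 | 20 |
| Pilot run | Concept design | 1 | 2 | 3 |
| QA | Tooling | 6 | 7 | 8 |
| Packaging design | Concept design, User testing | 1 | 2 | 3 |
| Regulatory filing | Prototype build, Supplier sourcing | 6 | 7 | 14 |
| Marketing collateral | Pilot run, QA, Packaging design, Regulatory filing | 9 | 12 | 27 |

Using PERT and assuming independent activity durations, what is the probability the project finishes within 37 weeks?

te_Concept design = (3 + 4·6 + 15)/6 = 42/6 = 7; σ²_Concept design = ((15−3)/6)² = 4.000
te_Prototype build = (8 + 4·11 + 26)/6 = 78/6 = 13; σ²_Prototype build = ((26−8)/6)² = 9.000
te_User testing = (4 + 4·6 + 8)/6 = 36/6 = 6; σ²_User testing = ((8−4)/6)² = 0.444
te_Tooling = (2 + 4·3 + 4)/6 = 18/6 = 3; σ²_Tooling = ((4−2)/6)² = 0.111
te_Supplier sourcing = (6 + 4·10 + 20)/6 = 66/6 = 11; σ²_Supplier sourcing = ((20−6)/6)² = 5.444
te_Pilot run = (1 + 4·2 + 3)/6 = 12/6 = 2; σ²_Pilot run = ((3−1)/6)² = 0.111
te_QA = (6 + 4·7 + 8)/6 = 42/6 = 7; σ²_QA = ((8−6)/6)² = 0.111
te_Packaging design = (1 + 4·2 + 3)/6 = 12/6 = 2; σ²_Packaging design = ((3−1)/6)² = 0.111
te_Regulatory filing = (6 + 4·7 + 14)/6 = 48/6 = 8; σ²_Regulatory filing = ((14−6)/6)² = 1.778
te_Marketing collateral = (9 + 4·12 + 27)/6 = 84/6 = 14; σ²_Marketing collateral = ((27−9)/6)² = 9.000

Forward pass:
ES_Concept design = 0; EF_Concept design = 7
ES_Prototype build = 0; EF_Prototype build = 13
ES_User testing = 0; EF_User testing = 6
ES_Tooling = 0; EF_Tooling = 3
ES_Supplier sourcing = 0; EF_Supplier sourcing = 11
ES_Pilot run = 7; EF_Pilot run = 7+2 = 9
ES_QA = 3; EF_QA = 3+7 = 10
ES_Packaging design = max(EF_Concept design=7, EF_User testing=6) = 7; EF_Packaging design = 7+2 = 9
ES_Regulatory filing = max(EF_Prototype build=13, EF_Supplier sourcing=11) = 13; EF_Regulatory filing = 13+8 = 21
ES_Marketing collateral = max(EF_Pilot run=9, EF_QA=10, EF_Packaging design=9, EF_Regulatory filing=21) = 21; EF_Marketing collateral = 21+14 = 35
Expected project duration μ = 35 weeks. Critical path: Prototype build → Regulatory filing → Marketing collateral.

Variance along critical path = 9.000 + 1.778 + 9.000 = 19.778; σ = √19.778 = 4.447 weeks.
Z = (37 − 35) / 4.447 = 0.450
P(T ≤ 37) = Φ(0.450) ≈ 0.674

0.674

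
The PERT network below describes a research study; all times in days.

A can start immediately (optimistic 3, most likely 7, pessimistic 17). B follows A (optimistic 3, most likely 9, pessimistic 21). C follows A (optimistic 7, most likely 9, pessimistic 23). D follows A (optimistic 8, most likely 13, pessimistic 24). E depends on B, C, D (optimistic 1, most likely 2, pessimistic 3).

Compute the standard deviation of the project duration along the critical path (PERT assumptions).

3.56 days

te_A = (3 + 4·7 + 17)/6 = 48/6 = 8; σ²_A = ((17−3)/6)² = 5.444
te_B = (3 + 4·9 + 21)/6 = 60/6 = 10; σ²_B = ((21−3)/6)² = 9.000
te_C = (7 + 4·9 + 23)/6 = 66/6 = 11; σ²_C = ((23−7)/6)² = 7.111
te_D = (8 + 4·13 + 24)/6 = 84/6 = 14; σ²_D = ((24−8)/6)² = 7.111
te_E = (1 + 4·2 + 3)/6 = 12/6 = 2; σ²_E = ((3−1)/6)² = 0.111

Forward pass:
ES_A = 0; EF_A = 8
ES_B = 8; EF_B = 8+10 = 18
ES_C = 8; EF_C = 8+11 = 19
ES_D = 8; EF_D = 8+14 = 22
ES_E = max(EF_B=18, EF_C=19, EF_D=22) = 22; EF_E = 22+2 = 24
Expected project duration μ = 24 days. Critical path: A → D → E.

Variance along critical path = 5.444 + 7.111 + 0.111 = 12.667
σ = √12.667 = 3.559 days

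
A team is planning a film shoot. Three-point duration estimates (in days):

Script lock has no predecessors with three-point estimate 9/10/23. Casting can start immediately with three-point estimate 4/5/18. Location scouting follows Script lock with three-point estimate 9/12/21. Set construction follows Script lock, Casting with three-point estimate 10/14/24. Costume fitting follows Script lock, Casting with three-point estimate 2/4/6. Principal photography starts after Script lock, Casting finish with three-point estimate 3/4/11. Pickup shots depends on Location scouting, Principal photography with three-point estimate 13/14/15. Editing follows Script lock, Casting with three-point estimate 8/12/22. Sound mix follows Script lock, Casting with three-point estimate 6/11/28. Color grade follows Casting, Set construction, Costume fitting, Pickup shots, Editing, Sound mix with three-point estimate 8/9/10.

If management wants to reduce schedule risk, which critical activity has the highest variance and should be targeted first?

Script lock

te_Script lock = (9 + 4·10 + 23)/6 = 72/6 = 12; σ²_Script lock = ((23−9)/6)² = 5.444
te_Casting = (4 + 4·5 + 18)/6 = 42/6 = 7; σ²_Casting = ((18−4)/6)² = 5.444
te_Location scouting = (9 + 4·12 + 21)/6 = 78/6 = 13; σ²_Location scouting = ((21−9)/6)² = 4.000
te_Set construction = (10 + 4·14 + 24)/6 = 90/6 = 15; σ²_Set construction = ((24−10)/6)² = 5.444
te_Costume fitting = (2 + 4·4 + 6)/6 = 24/6 = 4; σ²_Costume fitting = ((6−2)/6)² = 0.444
te_Principal photography = (3 + 4·4 + 11)/6 = 30/6 = 5; σ²_Principal photography = ((11−3)/6)² = 1.778
te_Pickup shots = (13 + 4·14 + 15)/6 = 84/6 = 14; σ²_Pickup shots = ((15−13)/6)² = 0.111
te_Editing = (8 + 4·12 + 22)/6 = 78/6 = 13; σ²_Editing = ((22−8)/6)² = 5.444
te_Sound mix = (6 + 4·11 + 28)/6 = 78/6 = 13; σ²_Sound mix = ((28−6)/6)² = 13.444
te_Color grade = (8 + 4·9 + 10)/6 = 54/6 = 9; σ²_Color grade = ((10−8)/6)² = 0.111

Forward pass:
ES_Script lock = 0; EF_Script lock = 12
ES_Casting = 0; EF_Casting = 7
ES_Location scouting = 12; EF_Location scouting = 12+13 = 25
ES_Set construction = max(EF_Script lock=12, EF_Casting=7) = 12; EF_Set construction = 12+15 = 27
ES_Costume fitting = max(EF_Script lock=12, EF_Casting=7) = 12; EF_Costume fitting = 12+4 = 16
ES_Principal photography = max(EF_Script lock=12, EF_Casting=7) = 12; EF_Principal photography = 12+5 = 17
ES_Pickup shots = max(EF_Location scouting=25, EF_Principal photography=17) = 25; EF_Pickup shots = 25+14 = 39
ES_Editing = max(EF_Script lock=12, EF_Casting=7) = 12; EF_Editing = 12+13 = 25
ES_Sound mix = max(EF_Script lock=12, EF_Casting=7) = 12; EF_Sound mix = 12+13 = 25
ES_Color grade = max(EF_Casting=7, EF_Set construction=27, EF_Costume fitting=16, EF_Pickup shots=39, EF_Editing=25, EF_Sound mix=25) = 39; EF_Color grade = 39+9 = 48
Expected project duration μ = 48 days. Critical path: Script lock → Location scouting → Pickup shots → Color grade.

Variances on critical path: σ²_Script lock=5.444, σ²_Location scouting=4.000, σ²_Pickup shots=0.111, σ²_Color grade=0.111.
Largest is σ²_Script lock = 5.444.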